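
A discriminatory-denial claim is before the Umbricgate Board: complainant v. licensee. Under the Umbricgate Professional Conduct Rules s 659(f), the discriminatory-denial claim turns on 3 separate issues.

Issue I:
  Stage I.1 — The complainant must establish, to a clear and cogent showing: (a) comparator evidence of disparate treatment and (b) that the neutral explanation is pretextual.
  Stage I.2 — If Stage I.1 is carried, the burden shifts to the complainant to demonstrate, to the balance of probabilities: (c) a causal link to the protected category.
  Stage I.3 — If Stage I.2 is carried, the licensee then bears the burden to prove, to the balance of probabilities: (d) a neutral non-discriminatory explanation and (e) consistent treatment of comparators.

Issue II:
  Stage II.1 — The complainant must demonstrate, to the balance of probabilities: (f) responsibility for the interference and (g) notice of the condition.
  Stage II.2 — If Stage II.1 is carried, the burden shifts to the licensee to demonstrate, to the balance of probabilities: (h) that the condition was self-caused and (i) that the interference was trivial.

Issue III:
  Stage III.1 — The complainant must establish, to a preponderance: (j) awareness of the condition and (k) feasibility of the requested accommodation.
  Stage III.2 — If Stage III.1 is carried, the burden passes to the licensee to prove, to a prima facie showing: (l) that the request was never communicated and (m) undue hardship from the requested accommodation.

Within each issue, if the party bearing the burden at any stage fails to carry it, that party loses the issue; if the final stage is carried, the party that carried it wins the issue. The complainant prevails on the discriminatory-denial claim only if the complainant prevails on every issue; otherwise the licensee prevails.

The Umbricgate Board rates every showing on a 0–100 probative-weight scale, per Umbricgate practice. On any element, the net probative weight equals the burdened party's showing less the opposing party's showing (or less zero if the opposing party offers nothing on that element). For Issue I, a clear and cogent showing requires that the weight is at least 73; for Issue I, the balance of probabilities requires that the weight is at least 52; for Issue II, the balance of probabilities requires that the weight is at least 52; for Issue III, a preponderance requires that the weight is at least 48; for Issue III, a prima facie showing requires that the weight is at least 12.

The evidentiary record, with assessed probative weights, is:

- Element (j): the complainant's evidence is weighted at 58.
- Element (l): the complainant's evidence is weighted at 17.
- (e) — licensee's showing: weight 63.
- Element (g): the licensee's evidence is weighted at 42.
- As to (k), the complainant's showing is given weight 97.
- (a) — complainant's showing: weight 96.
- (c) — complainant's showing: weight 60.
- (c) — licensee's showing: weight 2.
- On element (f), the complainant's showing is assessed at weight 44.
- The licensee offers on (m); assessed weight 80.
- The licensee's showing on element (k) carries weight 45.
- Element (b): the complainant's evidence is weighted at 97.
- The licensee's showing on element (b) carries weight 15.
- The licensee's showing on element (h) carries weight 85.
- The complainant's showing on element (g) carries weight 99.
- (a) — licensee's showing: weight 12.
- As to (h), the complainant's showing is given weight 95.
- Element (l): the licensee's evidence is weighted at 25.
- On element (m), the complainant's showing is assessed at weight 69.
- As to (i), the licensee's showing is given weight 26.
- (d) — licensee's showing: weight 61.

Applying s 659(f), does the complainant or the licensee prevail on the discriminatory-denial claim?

licensee

— Issue I —
At Stage I.1 the complainant must meet a clear and cogent showing (weight is at least 73): on (a) the weight is 96 less the opposing 12 gives net 84, ≥ 73, so (a) meets the standard; on (b) the weight is 97 less the opposing 15 gives net 82, which does reach 73, so (b) meets the standard.
  Stage I.1 is satisfied; the complainant continues to bear the burden.
At Stage I.2 the complainant must meet the balance of probabilities (weight is at least 52): on (c) the weight is 60 less the opposing 2 gives net 58, which does reach 52, so (c) meets the standard.
  All elements met. The burden passes to the licensee.
At Stage I.3 the licensee must meet the balance of probabilities (weight is at least 52): on (d) the weight is 61, ≥ 52, so (d) meets the standard; on (e) the weight is 63, which does reach 52, so (e) meets the standard.
  The licensee carries the last stage.
With every stage satisfied, the licensee prevails on this issue.
— Issue II —
Stage II.1 — burden on complainant; standard: the balance of probabilities (weight is at least 52).
    (f): 44 < 52 [not met]
    (g): 99 − 42 = 57 ≥ 52 [met]
  Stage II.1 not carried; the complainant fails its burden.
So the licensee prevails on this issue.
— Issue III —
Stage III.1 — burden on complainant; standard: a preponderance (weight is at least 48).
    (j): 58 ≥ 48 [met]
    (k): 97 − 45 = 52 ≥ 48 [met]
  Stage III.1 is satisfied; the onus moves to the licensee.
Stage III.2 — burden on licensee; standard: a prima facie showing (weight is at least 12).
    (l): 25 − 17 = 8 < 12 [not met]
    (m): 80 − 69 = 11 < 12 [not met]
  Stage III.2 not carried; the licensee fails its burden.
The complainant prevails on this issue.
Per-issue: Issue I → licensee; Issue II → licensee; Issue III → complainant. The complainant must prevail on every issue; overall, the licensee prevails.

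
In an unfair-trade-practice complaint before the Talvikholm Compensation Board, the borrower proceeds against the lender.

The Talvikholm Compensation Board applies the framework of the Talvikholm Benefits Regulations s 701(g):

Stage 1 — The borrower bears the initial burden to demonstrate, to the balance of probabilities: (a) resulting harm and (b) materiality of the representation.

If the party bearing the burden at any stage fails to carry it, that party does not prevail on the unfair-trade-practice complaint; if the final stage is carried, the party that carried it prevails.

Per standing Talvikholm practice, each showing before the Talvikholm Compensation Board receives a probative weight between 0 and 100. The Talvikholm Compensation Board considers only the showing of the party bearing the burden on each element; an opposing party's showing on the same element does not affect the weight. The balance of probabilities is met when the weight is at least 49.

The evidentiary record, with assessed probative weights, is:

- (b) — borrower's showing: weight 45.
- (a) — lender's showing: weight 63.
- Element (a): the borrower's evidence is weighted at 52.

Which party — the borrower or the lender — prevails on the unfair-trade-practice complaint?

Stage 1 — burden on borrower; standard: the balance of probabilities (weight is at least 49).
    (a): 52 (lender's 63 disregarded) ≥ 49 [met]
    (b): 45 < 49 [not met]
  Not every element is met, so the borrower fails to carry Stage 1.
The analysis ends at Stage 1; the lender prevails.

lender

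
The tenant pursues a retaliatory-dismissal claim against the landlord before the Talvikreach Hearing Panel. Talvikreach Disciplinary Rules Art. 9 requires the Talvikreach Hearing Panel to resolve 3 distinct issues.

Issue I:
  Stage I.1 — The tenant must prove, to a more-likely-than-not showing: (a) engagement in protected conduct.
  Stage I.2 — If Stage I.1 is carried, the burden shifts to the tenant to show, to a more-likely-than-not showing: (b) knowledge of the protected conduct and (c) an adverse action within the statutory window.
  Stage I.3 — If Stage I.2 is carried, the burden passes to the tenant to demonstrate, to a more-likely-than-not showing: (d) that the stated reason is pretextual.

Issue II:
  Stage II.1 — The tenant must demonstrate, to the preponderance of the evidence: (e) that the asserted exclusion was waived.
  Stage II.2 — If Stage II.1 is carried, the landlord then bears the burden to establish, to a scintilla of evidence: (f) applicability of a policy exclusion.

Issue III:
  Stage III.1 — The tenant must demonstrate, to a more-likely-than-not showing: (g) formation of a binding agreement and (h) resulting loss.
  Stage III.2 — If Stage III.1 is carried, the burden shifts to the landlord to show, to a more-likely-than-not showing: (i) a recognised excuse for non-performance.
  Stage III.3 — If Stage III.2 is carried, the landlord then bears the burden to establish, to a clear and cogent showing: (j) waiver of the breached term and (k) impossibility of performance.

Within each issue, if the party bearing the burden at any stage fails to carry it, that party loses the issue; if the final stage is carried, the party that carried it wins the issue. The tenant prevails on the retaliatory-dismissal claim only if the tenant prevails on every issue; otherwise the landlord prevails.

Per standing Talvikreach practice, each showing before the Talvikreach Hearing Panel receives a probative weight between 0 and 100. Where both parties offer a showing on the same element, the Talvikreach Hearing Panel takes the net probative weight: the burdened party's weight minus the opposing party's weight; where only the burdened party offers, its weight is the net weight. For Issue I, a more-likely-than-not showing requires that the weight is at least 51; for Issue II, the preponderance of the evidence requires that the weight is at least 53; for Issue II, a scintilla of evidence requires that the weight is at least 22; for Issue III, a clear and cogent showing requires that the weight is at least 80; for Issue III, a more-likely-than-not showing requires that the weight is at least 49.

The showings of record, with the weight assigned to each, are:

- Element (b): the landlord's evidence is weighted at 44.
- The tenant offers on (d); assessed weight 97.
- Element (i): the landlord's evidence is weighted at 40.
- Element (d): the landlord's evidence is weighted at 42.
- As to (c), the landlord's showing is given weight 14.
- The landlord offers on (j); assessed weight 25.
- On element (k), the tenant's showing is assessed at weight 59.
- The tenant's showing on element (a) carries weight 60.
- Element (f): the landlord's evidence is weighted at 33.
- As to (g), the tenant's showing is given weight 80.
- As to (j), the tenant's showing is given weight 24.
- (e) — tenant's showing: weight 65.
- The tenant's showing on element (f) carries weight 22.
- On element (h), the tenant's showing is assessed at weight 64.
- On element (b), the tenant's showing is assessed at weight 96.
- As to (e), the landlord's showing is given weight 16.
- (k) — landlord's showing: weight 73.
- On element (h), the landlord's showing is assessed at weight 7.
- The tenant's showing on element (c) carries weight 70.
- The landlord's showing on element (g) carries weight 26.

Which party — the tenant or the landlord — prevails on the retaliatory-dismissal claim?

landlord

— Issue I —
Stage I.1 (tenant, a more-likely-than-not showing, weight is at least 51): (a) 60 ≥ 51 — meets.
  Stage I.1 carried; the burden remains with the tenant.
Stage I.2 (tenant, a more-likely-than-not showing, weight is at least 51): (b) net 96−44=52 ≥ 51 — meets; (c) net 70−14=56 ≥ 51 — meets.
  Stage I.2 carried; the burden remains with the tenant.
Stage I.3 (tenant, a more-likely-than-not showing, weight is at least 51): (d) net 97−42=55 ≥ 51 — meets.
  All elements met at the final stage.
Every stage carried; the tenant prevails on this issue.
— Issue II —
Stage II.1 (tenant, the preponderance of the evidence, weight is at least 53): (e) net 65−16=49 < 53 — fails.
  Stage II.1 not carried; the tenant fails its burden.
The analysis ends at Stage II.1; the landlord prevails on this issue.
— Issue III —
At Stage III.1 the tenant must meet a more-likely-than-not showing (weight is at least 49): on (g) the weight is 80 less the opposing 26 gives net 54, which does reach 49, so (g) meets the standard; on (h) the weight is 64 less the opposing 7 gives net 57, ≥ 49, so (h) meets the standard.
  All elements met. The burden passes to the landlord.
At Stage III.2 the landlord must meet a more-likely-than-not showing (weight is at least 49): on (i) the weight is 40, < 49, so (i) does not meet the standard.
  The landlord does not carry Stage III.2.
The tenant prevails on this issue.
Per-issue: Issue I → tenant; Issue II → landlord; Issue III → tenant. The tenant must prevail on every issue; overall, the landlord prevails.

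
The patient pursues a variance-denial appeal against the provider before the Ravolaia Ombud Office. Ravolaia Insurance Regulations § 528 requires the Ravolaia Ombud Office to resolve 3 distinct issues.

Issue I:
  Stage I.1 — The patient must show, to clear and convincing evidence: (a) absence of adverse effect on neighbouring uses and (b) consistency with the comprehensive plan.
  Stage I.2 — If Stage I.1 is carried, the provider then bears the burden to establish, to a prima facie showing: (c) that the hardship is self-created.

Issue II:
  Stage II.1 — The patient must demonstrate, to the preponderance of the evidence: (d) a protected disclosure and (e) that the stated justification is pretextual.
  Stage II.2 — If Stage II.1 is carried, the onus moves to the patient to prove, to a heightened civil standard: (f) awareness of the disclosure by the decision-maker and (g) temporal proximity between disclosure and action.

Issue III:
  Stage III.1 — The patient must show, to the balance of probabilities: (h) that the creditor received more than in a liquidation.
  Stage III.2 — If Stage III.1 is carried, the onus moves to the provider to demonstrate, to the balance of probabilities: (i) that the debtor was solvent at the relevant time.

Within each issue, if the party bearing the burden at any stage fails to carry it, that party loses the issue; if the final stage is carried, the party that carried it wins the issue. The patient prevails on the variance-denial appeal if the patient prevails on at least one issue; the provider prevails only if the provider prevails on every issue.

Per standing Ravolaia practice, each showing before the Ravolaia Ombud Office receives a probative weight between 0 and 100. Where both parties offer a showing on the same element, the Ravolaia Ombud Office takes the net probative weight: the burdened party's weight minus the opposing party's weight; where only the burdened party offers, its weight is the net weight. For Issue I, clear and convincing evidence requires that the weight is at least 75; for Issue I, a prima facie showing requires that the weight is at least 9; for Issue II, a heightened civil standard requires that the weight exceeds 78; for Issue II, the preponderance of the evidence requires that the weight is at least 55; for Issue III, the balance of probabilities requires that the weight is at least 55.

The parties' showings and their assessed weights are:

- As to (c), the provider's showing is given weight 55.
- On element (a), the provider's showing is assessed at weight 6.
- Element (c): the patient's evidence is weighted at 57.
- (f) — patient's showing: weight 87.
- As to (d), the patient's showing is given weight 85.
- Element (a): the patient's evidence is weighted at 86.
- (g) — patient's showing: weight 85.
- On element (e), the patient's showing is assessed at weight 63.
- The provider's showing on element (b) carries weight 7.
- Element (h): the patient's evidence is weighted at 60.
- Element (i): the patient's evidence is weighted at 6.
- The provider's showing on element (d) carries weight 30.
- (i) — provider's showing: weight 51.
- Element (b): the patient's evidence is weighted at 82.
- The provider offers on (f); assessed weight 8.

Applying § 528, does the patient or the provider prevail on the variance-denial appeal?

patient

— Issue I —
At Stage I.1 the patient must meet clear and convincing evidence (weight is at least 75): on (a) the weight is 86 less the opposing 6 gives net 80, which does reach 75, so (a) meets the standard; on (b) the weight is 82 less the opposing 7 gives net 75, which does reach 75, so (b) meets the standard.
  Stage I.1 is satisfied; the onus moves to the provider.
At Stage I.2 the provider must meet a prima facie showing (weight is at least 9): on (c) the weight is 55 less the opposing 57 gives net -2, < 9, so (c) does not meet the standard.
  Stage I.2 not carried; the provider fails its burden.
So the patient prevails on this issue.
— Issue II —
Stage II.1 (patient, the preponderance of the evidence, weight is at least 55): (d) net 85−30=55 ≥ 55 — meets; (e) 63 ≥ 55 — meets.
  All elements met. The patient retains the burden for Stage II.2.
Stage II.2 (patient, a heightened civil standard, weight exceeds 78): (f) net 87−8=79 > 78 — meets; (g) 85 > 78 — meets.
  The patient carries the last stage.
With every stage satisfied, the patient prevails on this issue.
— Issue III —
At Stage III.1 the patient must meet the balance of probabilities (weight is at least 55): on (h) the weight is 60, which does reach 55, so (h) meets the standard.
  All elements met. The burden passes to the provider.
At Stage III.2 the provider must meet the balance of probabilities (weight is at least 55): on (i) the weight is 51 less the opposing 6 gives net 45, < 55, so (i) does not meet the standard.
  Stage III.2 not carried; the provider fails its burden.
So the patient prevails on this issue.
Per-issue: Issue I → patient; Issue II → patient; Issue III → patient. The patient must prevail on at least one issue; overall, the patient prevails.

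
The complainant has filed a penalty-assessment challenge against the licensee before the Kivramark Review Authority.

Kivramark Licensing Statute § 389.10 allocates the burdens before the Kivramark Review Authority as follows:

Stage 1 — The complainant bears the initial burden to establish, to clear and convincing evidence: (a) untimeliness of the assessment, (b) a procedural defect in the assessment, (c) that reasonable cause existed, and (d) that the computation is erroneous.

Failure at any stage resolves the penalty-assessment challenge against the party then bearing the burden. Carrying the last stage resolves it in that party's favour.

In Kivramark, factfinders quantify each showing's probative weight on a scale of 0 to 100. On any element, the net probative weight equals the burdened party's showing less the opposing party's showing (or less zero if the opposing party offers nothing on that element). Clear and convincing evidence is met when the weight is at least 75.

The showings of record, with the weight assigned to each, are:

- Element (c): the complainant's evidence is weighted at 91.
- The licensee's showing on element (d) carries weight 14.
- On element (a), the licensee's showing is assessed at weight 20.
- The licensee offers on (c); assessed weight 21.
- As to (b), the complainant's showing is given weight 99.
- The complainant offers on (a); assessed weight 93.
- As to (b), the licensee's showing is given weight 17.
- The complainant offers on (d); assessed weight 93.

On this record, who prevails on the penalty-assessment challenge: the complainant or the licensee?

At Stage 1 the complainant must meet clear and convincing evidence (weight is at least 75): on (a) the weight is 93 less the opposing 20 gives net 73, which does not reach 75, so (a) does not meet the standard; on (b) the weight is 99 less the opposing 17 gives net 82, ≥ 75, so (b) meets the standard; on (c) the weight is 91 less the opposing 21 gives net 70, which does not reach 75, so (c) does not meet the standard; on (d) the weight is 93 less the opposing 14 gives net 79, which does reach 75, so (d) meets the standard.
  The complainant does not carry Stage 1.
The licensee prevails.

licensee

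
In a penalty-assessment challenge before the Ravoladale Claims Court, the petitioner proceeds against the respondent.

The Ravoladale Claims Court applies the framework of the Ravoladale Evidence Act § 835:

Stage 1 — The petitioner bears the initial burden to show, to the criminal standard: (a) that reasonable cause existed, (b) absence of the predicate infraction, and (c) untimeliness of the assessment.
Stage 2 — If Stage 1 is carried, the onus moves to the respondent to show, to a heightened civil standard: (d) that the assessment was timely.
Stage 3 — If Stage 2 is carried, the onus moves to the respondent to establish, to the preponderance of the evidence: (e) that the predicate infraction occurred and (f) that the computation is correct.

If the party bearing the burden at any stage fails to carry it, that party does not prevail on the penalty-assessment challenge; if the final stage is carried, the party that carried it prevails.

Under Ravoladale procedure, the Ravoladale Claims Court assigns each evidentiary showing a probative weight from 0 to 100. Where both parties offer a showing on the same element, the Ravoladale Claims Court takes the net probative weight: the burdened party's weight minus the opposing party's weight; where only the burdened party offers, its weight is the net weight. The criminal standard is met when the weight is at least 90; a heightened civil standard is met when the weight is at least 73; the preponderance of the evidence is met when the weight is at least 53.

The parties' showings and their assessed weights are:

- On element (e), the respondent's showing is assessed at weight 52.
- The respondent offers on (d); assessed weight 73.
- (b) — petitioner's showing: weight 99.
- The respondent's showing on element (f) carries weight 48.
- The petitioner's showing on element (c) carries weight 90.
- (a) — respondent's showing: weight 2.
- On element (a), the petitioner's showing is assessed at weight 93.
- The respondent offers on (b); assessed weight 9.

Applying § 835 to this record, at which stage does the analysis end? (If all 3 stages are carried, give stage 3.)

stage 3

At Stage 1 the petitioner must meet the criminal standard (weight is at least 90): on (a) the weight is 93 less the opposing 2 gives net 91, ≥ 90, so (a) meets the standard; on (b) the weight is 99 less the opposing 9 gives net 90, which does reach 90, so (b) meets the standard; on (c) the weight is 90, which does reach 90, so (c) meets the standard.
  Stage 1 is satisfied; the onus moves to the respondent.
At Stage 2 the respondent must meet a heightened civil standard (weight is at least 73): on (d) the weight is 73, ≥ 73, so (d) meets the standard.
  Stage 2 carried; the burden remains with the respondent.
At Stage 3 the respondent must meet the preponderance of the evidence (weight is at least 53): on (e) the weight is 52, < 53, so (e) does not meet the standard; on (f) the weight is 48, which does not reach 53, so (f) does not meet the standard.
  Stage 3 not carried; the respondent fails its burden.
The petitioner prevails.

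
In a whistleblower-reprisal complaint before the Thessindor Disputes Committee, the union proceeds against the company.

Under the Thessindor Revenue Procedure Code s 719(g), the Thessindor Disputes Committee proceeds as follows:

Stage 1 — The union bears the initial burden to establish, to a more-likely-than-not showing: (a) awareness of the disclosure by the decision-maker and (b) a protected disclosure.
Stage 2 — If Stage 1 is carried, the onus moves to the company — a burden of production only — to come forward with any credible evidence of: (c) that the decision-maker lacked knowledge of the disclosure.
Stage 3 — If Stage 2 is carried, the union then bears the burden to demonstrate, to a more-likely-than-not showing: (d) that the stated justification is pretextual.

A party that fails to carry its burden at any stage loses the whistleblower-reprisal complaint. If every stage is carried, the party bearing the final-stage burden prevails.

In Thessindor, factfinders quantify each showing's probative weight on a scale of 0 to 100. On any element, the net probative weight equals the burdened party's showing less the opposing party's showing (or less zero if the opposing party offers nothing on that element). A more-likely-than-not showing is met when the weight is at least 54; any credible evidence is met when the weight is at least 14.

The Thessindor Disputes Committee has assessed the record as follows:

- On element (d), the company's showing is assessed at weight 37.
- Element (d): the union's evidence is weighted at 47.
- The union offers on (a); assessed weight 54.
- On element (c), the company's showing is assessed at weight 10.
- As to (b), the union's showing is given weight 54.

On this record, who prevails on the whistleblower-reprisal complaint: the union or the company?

union

At Stage 1 the union must meet a more-likely-than-not showing (weight is at least 54): on (a) the weight is 54, which does reach 54, so (a) meets the standard; on (b) the weight is 54, which does reach 54, so (b) meets the standard.
  All elements met. The burden passes to the company.
At Stage 2 the company must meet any credible evidence (weight is at least 14): on (c) the weight is 10, < 14, so (c) does not meet the standard.
  Stage 2 not carried; the company fails its burden.
The union prevails.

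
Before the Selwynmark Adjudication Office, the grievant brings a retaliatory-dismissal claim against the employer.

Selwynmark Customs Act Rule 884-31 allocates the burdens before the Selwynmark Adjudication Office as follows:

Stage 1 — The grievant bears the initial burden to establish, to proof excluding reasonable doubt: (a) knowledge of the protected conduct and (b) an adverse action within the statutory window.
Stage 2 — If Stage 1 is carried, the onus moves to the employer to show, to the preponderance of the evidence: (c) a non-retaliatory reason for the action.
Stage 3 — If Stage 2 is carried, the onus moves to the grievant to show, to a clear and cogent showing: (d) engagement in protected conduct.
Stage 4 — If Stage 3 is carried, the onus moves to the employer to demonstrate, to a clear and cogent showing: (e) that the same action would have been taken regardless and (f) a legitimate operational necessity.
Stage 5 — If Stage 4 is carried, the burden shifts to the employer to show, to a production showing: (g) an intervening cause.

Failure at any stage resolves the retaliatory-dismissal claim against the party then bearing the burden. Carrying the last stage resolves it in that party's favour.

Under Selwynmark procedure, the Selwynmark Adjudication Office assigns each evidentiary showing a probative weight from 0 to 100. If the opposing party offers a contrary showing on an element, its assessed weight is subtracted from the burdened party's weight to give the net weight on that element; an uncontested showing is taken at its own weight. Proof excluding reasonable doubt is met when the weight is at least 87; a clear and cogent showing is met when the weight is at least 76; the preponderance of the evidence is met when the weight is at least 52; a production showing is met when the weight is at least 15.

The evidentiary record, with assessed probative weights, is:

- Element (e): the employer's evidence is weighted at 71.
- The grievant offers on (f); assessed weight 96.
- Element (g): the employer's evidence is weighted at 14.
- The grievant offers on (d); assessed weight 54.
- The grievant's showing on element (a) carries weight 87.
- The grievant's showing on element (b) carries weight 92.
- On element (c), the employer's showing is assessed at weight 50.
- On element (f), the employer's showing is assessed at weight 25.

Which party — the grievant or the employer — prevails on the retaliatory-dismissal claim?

At Stage 1 the grievant must meet proof excluding reasonable doubt (weight is at least 87): on (a) the weight is 87, which does reach 87, so (a) meets the standard; on (b) the weight is 92, ≥ 87, so (b) meets the standard.
  All elements met. The burden passes to the employer.
At Stage 2 the employer must meet the preponderance of the evidence (weight is at least 52): on (c) the weight is 50, < 52, so (c) does not meet the standard.
  Stage 2 not carried; the employer fails its burden.
So the grievant prevails.

grievant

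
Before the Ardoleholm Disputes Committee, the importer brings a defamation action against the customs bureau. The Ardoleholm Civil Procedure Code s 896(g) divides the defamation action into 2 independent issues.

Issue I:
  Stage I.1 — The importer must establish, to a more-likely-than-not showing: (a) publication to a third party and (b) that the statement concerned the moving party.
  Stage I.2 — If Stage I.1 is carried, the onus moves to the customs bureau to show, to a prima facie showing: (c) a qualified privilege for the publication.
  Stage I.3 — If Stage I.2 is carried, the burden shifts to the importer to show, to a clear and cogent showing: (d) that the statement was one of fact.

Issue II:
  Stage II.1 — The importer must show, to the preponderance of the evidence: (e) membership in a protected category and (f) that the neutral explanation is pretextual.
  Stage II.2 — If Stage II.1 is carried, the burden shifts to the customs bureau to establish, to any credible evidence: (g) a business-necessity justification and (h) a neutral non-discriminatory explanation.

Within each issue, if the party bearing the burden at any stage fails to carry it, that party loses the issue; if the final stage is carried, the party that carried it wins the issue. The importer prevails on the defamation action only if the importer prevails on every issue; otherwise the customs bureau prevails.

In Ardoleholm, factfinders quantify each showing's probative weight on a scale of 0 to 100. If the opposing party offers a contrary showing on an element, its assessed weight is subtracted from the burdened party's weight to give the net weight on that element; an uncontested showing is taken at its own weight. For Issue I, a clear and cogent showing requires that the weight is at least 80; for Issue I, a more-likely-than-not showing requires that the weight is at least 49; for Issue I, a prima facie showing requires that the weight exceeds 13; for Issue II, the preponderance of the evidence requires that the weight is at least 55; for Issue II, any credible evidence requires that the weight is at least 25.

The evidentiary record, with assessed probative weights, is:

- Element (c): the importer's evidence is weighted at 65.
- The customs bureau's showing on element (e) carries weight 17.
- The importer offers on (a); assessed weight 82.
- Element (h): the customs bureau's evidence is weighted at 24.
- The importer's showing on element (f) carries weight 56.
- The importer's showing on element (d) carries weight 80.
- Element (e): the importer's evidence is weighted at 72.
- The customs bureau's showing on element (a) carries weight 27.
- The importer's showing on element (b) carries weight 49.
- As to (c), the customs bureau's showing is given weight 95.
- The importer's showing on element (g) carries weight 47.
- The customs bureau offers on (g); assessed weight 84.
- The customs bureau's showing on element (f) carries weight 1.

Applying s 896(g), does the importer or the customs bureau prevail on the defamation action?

importer

— Issue I —
Stage I.1 — burden on importer; standard: a more-likely-than-not showing (weight is at least 49).
    (a): 82 − 27 = 55 ≥ 49 [met]
    (b): 49 ≥ 49 [met]
  Stage I.1 carried; the burden shifts to the customs bureau.
Stage I.2 — burden on customs bureau; standard: a prima facie showing (weight exceeds 13).
    (c): 95 − 65 = 30 > 13 [met]
  All elements met. The burden passes to the importer.
Stage I.3 — burden on importer; standard: a clear and cogent showing (weight is at least 80).
    (d): 80 ≥ 80 [met]
  The importer carries the last stage.
With every stage satisfied, the importer prevails on this issue.
— Issue II —
Stage II.1 (importer, the preponderance of the evidence, weight is at least 55): (e) net 72−17=55 ≥ 55 — meets; (f) net 56−1=55 ≥ 55 — meets.
  Stage II.1 is satisfied; the onus moves to the customs bureau.
Stage II.2 (customs bureau, any credible evidence, weight is at least 25): (g) net 84−47=37 ≥ 25 — meets; (h) 24 < 25 — fails.
  Not every element is met, so the customs bureau fails to carry Stage II.2.
So the importer prevails on this issue.
Per-issue: Issue I → importer; Issue II → importer. The importer must prevail on every issue; overall, the importer prevails.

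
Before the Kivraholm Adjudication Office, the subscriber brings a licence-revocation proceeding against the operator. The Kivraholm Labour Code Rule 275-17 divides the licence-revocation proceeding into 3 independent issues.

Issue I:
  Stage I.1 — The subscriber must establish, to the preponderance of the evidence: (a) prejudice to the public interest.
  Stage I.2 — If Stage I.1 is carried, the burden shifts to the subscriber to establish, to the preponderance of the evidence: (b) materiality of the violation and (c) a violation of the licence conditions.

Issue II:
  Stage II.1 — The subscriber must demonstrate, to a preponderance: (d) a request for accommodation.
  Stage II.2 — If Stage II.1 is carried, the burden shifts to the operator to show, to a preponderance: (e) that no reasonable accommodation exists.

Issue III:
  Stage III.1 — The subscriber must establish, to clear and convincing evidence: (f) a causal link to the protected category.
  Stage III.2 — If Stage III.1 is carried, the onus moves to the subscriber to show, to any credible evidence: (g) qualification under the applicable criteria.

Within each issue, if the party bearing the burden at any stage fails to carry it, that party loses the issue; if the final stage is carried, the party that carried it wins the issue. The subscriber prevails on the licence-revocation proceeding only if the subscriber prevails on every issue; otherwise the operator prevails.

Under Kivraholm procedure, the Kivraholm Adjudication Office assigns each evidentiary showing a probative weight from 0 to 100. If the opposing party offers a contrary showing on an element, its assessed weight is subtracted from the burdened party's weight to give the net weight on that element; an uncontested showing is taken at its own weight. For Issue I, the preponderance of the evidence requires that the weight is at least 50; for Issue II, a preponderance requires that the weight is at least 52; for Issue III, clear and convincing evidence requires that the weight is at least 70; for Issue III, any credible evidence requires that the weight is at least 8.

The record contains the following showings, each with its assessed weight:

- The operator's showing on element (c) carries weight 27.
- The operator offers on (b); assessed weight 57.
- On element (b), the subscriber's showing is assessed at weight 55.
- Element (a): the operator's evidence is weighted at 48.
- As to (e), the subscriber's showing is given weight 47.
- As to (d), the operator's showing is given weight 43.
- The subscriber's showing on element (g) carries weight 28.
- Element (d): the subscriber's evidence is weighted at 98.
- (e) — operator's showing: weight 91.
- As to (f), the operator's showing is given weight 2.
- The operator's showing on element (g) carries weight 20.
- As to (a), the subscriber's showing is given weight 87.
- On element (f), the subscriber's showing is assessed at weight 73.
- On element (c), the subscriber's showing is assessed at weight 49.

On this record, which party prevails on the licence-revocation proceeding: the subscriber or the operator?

operator

— Issue I —
Stage I.1 — burden on subscriber; standard: the preponderance of the evidence (weight is at least 50).
    (a): 87 − 48 = 39 < 50 [not met]
  The subscriber does not carry Stage I.1.
So the operator prevails on this issue.
— Issue II —
Stage II.1 (subscriber, a preponderance, weight is at least 52): (d) net 98−43=55 ≥ 52 — meets.
  Stage II.1 is satisfied; the onus moves to the operator.
Stage II.2 (operator, a preponderance, weight is at least 52): (e) net 91−47=44 < 52 — fails.
  Stage II.2 not carried; the operator fails its burden.
The analysis ends at Stage II.2; the subscriber prevails on this issue.
— Issue III —
Stage III.1 — burden on subscriber; standard: clear and convincing evidence (weight is at least 70).
    (f): 73 − 2 = 71 ≥ 70 [met]
  Stage III.1 carried; the burden remains with the subscriber.
Stage III.2 — burden on subscriber; standard: any credible evidence (weight is at least 8).
    (g): 28 − 20 = 8 ≥ 8 [met]
  All elements met at the final stage.
With every stage satisfied, the subscriber prevails on this issue.
Per-issue: Issue I → operator; Issue II → subscriber; Issue III → subscriber. The subscriber must prevail on every issue; overall, the operator prevails.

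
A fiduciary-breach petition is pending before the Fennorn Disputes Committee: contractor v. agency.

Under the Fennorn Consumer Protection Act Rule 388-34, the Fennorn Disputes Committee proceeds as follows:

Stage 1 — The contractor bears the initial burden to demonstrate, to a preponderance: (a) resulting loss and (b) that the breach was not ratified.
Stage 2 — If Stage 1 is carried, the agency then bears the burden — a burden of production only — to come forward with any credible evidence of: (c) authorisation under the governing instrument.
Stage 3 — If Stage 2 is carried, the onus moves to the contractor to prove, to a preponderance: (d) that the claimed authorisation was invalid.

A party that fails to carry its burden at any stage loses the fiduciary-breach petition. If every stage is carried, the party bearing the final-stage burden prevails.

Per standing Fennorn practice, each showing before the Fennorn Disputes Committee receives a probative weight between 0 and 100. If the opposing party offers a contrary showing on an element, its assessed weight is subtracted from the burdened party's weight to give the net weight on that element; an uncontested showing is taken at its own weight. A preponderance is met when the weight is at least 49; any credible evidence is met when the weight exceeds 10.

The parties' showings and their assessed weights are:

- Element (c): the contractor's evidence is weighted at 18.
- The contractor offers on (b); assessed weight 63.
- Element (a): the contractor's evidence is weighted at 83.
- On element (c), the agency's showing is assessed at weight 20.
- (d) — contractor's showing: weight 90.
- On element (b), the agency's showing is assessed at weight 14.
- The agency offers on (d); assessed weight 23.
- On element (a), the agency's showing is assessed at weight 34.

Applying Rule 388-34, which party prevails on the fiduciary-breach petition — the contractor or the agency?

At Stage 1 the contractor must meet a preponderance (weight is at least 49): on (a) the weight is 83 less the opposing 34 gives net 49, ≥ 49, so (a) meets the standard; on (b) the weight is 63 less the opposing 14 gives net 49, which does reach 49, so (b) meets the standard.
  All elements met. The burden passes to the agency.
At Stage 2 the agency must meet any credible evidence (weight exceeds 10): on (c) the weight is 20 less the opposing 18 gives net 2, which does not exceed 10, so (c) does not meet the standard.
  Not every element is met, so the agency fails to carry Stage 2.
The analysis ends at Stage 2; the contractor prevails.

contractor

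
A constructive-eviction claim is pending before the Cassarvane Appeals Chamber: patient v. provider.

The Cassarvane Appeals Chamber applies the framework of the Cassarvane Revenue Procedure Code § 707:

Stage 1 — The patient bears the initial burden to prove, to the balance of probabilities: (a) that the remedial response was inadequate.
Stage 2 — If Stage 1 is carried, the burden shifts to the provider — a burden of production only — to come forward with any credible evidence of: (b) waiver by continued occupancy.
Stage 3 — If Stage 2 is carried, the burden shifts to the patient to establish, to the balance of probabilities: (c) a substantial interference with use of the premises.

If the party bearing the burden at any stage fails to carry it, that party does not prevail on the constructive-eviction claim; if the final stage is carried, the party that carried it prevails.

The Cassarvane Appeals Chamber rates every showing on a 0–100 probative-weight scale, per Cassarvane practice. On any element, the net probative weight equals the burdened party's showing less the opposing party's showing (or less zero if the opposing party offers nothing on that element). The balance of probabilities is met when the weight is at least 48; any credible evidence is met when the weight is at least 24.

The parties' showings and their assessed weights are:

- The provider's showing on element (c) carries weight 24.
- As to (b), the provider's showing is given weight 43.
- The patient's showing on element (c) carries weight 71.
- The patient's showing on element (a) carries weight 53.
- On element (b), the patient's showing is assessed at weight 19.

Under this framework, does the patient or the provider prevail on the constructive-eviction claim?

provider

At Stage 1 the patient must meet the balance of probabilities (weight is at least 48): on (a) the weight is 53, ≥ 48, so (a) meets the standard.
  All elements met. The burden passes to the provider.
At Stage 2 the provider must meet any credible evidence (weight is at least 24): on (b) the weight is 43 less the opposing 19 gives net 24, which does reach 24, so (b) meets the standard.
  Stage 2 is satisfied; the onus moves to the patient.
At Stage 3 the patient must meet the balance of probabilities (weight is at least 48): on (c) the weight is 71 less the opposing 24 gives net 47, which does not reach 48, so (c) does not meet the standard.
  The patient does not carry Stage 3.
The provider prevails.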